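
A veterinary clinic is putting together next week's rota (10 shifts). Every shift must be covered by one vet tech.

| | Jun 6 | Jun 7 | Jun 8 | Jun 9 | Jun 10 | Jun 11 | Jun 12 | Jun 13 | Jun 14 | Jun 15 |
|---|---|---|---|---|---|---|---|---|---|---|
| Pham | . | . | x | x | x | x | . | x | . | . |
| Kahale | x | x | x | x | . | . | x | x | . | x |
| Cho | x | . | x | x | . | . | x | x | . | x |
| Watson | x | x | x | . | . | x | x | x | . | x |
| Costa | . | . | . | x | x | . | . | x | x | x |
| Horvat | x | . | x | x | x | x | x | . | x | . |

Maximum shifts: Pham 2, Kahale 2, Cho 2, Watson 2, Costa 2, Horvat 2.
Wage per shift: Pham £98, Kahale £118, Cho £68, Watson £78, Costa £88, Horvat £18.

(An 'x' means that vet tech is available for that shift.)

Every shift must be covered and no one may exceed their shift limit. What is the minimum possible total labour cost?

£700

Picking the cheapest available vet tech for each shift independently would cost £340, but that ignores the shift limits.
An optimal schedule: Jun 6→Cho, Jun 7→Watson, Jun 8→Pham, Jun 9→Costa, Jun 10→Horvat, Jun 11→Watson, Jun 12→Cho, Jun 13→Pham, Jun 14→Horvat, Jun 15→Costa.
Total: 68 + 78 + 98 + 88 + 18 + 78 + 68 + 98 + 18 + 88 = £700.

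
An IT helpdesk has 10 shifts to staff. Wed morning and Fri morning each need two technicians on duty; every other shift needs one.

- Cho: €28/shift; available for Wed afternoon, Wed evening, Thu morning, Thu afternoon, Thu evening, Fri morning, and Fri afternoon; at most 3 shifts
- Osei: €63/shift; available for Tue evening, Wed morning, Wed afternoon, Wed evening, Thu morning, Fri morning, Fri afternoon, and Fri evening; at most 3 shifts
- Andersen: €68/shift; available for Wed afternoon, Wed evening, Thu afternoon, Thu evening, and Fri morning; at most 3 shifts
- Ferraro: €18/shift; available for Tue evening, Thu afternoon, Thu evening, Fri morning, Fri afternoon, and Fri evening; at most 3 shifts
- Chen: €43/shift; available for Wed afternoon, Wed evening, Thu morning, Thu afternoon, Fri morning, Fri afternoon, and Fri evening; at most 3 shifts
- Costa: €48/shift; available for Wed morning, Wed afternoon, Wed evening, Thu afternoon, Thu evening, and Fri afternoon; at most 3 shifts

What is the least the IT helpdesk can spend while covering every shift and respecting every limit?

€426

Wed morning can only be covered by Osei and Costa, so that assignment is forced.
Picking the cheapest available technician for each shift independently would cost €331, but that ignores the shift limits.
An optimal schedule: Tue evening→Ferraro, Wed morning→Costa+Osei, Wed afternoon→Cho, Wed evening→Chen, Thu morning→Cho, Thu afternoon→Chen, Thu evening→Ferraro, Fri morning→Cho+Chen, Fri afternoon→Costa, Fri evening→Ferraro.
Total: 18 + 48 + 63 + 28 + 43 + 28 + 43 + 18 + 28 + 43 + 48 + 18 = €426.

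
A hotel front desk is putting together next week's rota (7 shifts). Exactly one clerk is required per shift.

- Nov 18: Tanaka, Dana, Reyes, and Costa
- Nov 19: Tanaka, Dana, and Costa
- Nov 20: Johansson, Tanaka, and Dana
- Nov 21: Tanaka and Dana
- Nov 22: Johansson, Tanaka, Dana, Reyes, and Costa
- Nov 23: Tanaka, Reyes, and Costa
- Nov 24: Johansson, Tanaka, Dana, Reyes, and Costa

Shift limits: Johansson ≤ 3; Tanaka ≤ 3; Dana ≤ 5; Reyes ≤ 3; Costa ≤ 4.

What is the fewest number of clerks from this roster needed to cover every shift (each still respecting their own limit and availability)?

7 slots to fill and no one can take more than 5, so at least ⌈7/5⌉ = 2 clerks are needed.
Tanaka and Dana alone can cover everything: Nov 18→Tanaka, Nov 19→Tanaka, Nov 20→Dana, Nov 21→Dana, Nov 22→Dana, Nov 23→Tanaka, Nov 24→Dana.

2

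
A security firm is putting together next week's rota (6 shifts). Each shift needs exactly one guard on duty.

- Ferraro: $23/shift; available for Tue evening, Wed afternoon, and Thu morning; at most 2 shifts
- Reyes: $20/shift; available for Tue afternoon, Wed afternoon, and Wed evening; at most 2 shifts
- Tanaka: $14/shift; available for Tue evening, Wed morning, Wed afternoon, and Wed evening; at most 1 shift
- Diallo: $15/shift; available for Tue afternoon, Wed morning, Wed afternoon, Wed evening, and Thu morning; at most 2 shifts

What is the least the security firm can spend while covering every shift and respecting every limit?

$107

Picking the cheapest available guard for each shift independently would cost $86, but that ignores the shift limits.
An optimal schedule: Tue afternoon→Diallo, Tue evening→Tanaka, Wed morning→Diallo, Wed afternoon→Reyes, Wed evening→Reyes, Thu morning→Ferraro.
Total: 15 + 14 + 15 + 20 + 20 + 23 = $107.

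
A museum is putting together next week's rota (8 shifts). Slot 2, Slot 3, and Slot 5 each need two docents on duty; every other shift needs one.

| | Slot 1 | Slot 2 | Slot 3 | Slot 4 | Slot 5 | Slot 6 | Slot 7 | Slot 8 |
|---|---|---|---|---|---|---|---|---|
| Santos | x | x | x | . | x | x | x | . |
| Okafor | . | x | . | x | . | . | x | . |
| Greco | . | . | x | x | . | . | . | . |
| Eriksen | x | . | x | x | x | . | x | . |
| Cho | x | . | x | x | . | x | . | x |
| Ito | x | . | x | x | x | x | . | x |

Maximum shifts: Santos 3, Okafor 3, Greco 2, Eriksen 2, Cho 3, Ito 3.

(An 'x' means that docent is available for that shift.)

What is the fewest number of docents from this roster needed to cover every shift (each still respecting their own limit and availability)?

4

11 slots to fill and no one can take more than 3, so at least ⌈11/3⌉ = 4 docents are needed.
Santos, Okafor, Eriksen, and Cho alone can cover everything: Slot 1→Cho, Slot 2→Santos+Okafor, Slot 3→Eriksen+Cho, Slot 4→Okafor, Slot 5→Santos+Eriksen, Slot 6→Santos, Slot 7→Okafor, Slot 8→Cho.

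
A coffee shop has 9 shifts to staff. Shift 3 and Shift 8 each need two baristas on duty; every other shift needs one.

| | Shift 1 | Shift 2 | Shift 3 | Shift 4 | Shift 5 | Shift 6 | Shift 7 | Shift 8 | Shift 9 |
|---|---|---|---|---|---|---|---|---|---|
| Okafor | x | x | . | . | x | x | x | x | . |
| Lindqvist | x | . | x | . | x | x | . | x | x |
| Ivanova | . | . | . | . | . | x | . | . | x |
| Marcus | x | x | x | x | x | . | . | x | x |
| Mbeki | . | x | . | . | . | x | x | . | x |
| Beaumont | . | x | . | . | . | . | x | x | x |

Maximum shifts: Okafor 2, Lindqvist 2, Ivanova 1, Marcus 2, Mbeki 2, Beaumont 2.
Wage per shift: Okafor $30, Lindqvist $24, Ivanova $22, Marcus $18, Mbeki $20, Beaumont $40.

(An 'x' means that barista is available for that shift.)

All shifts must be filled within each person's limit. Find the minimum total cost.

$286

Shift 3 can only be covered by Lindqvist and Marcus, so that assignment is forced.
Shift 4 can only be covered by Marcus, so that assignment is forced.
Picking the cheapest available barista for each shift independently would cost $214, but that ignores the shift limits.
An optimal schedule: Shift 1→Okafor, Shift 2→Mbeki, Shift 3→Lindqvist+Marcus, Shift 4→Marcus, Shift 5→Okafor, Shift 6→Ivanova, Shift 7→Mbeki, Shift 8→Lindqvist+Beaumont, Shift 9→Beaumont.
Total: 30 + 20 + 24 + 18 + 18 + 30 + 22 + 20 + 24 + 40 + 40 = $286.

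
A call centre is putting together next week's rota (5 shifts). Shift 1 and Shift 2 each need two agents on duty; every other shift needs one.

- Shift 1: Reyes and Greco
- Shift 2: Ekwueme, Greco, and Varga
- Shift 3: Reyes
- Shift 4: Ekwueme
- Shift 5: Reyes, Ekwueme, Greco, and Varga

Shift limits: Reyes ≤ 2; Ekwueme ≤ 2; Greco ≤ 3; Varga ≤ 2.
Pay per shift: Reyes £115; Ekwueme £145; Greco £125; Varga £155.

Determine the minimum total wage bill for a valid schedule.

Shift 1 can only be covered by Reyes and Greco, so that assignment is forced.
Shift 3 can only be covered by Reyes, so that assignment is forced.
Shift 4 can only be covered by Ekwueme, so that assignment is forced.
Picking the cheapest available agent for each shift independently would cost £885, but that ignores the shift limits.
An optimal schedule: Shift 1→Reyes+Greco, Shift 2→Ekwueme+Greco, Shift 3→Reyes, Shift 4→Ekwueme, Shift 5→Greco.
Total: 115 + 125 + 145 + 125 + 115 + 145 + 125 = £895.

£895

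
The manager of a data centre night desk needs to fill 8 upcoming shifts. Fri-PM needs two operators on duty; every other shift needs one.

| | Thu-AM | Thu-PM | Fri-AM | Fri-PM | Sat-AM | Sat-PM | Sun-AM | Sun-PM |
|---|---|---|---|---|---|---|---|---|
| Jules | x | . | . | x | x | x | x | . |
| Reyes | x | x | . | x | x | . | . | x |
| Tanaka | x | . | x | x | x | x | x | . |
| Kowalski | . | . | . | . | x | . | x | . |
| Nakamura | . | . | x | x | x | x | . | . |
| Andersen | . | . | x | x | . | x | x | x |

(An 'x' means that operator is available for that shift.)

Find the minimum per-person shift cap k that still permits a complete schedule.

With 6 operators and 9 worker-slots to fill, someone must work at least ⌈9/6⌉ = 2 shifts, so k ≥ 2.
k = 2 works: Thu-AM→Jules, Thu-PM→Reyes, Fri-AM→Tanaka, Fri-PM→Nakamura+Andersen, Sat-AM→Kowalski, Sat-PM→Jules, Sun-AM→Tanaka, Sun-PM→Reyes.
Loads: Jules 2, Reyes 2, Tanaka 2, Kowalski 1, Nakamura 1, Andersen 1 — all ≤ 2.

2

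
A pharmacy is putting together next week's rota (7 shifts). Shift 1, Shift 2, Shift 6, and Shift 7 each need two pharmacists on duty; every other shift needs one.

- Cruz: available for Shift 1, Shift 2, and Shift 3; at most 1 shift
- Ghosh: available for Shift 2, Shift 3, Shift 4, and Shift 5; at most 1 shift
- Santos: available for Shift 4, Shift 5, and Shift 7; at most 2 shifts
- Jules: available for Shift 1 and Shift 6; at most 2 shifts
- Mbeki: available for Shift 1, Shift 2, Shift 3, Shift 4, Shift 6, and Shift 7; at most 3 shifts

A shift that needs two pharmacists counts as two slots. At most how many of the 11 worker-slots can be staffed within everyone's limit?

Total capacity across all pharmacists is 1+1+2+2+3 = 9, and 11 slots are needed, so at most 9 can be filled.
An assignment achieving 9: Shift 1→Cruz+Jules, Shift 2→Mbeki, Shift 4→Santos, Shift 5→Ghosh, Shift 6→Jules+Mbeki, Shift 7→Santos+Mbeki.
Loads: Cruz 1/1, Ghosh 1/1, Santos 2/2, Jules 2/2, Mbeki 3/3.

9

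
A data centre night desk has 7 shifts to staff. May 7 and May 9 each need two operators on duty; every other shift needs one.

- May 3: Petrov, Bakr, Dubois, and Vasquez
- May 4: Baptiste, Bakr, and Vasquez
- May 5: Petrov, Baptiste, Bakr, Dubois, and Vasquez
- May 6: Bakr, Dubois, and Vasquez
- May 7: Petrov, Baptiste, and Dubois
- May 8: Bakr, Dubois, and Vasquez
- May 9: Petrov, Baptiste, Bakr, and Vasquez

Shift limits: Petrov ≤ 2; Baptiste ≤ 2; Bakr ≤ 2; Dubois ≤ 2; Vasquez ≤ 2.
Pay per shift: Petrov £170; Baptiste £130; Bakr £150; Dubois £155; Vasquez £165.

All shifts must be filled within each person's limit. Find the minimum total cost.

Picking the cheapest available operator for each shift independently would cost £1275, but that ignores the shift limits.
An optimal schedule: May 3→Dubois, May 4→Baptiste, May 5→Vasquez, May 6→Bakr, May 7→Baptiste+Dubois, May 8→Bakr, May 9→Vasquez+Petrov.
Total: 155 + 130 + 165 + 150 + 130 + 155 + 150 + 165 + 170 = £1370.

£1370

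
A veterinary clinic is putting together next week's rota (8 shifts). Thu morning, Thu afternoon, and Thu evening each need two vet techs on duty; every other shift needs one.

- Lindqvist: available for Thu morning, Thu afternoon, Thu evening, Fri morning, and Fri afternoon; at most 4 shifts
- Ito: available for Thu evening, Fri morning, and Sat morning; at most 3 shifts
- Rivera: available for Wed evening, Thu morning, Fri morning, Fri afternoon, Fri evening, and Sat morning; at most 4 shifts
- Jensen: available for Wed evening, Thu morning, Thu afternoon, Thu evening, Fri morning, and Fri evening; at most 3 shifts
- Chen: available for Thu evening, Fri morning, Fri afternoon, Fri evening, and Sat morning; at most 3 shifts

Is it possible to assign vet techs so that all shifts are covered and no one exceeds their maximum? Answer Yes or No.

Thu afternoon can only be covered by Lindqvist and Jensen, so that assignment is forced.
One valid schedule: Wed evening→Rivera, Thu morning→Lindqvist+Rivera, Thu afternoon→Lindqvist+Jensen, Thu evening→Ito+Jensen, Fri morning→Lindqvist, Fri afternoon→Lindqvist, Fri evening→Rivera, Sat morning→Ito.
Loads: Lindqvist 4/4, Ito 2/3, Rivera 3/4, Jensen 2/3, Chen 0/3 — all within limits.

Yes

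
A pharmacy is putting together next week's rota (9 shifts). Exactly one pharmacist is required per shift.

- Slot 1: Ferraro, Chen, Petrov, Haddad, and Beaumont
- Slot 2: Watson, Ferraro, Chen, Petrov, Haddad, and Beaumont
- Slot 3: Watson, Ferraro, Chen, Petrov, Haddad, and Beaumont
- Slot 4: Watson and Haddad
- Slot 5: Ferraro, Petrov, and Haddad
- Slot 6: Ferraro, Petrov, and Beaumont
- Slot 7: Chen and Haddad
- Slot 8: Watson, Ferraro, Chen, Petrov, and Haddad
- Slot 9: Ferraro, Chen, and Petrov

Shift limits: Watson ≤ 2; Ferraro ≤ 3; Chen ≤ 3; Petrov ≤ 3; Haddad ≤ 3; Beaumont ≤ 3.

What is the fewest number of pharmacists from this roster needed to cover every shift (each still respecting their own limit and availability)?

3

9 slots to fill and no one can take more than 3, so at least ⌈9/3⌉ = 3 pharmacists are needed.
Ferraro, Chen, and Haddad alone can cover everything: Slot 1→Chen, Slot 2→Chen, Slot 3→Haddad, Slot 4→Haddad, Slot 5→Ferraro, Slot 6→Ferraro, Slot 7→Chen, Slot 8→Haddad, Slot 9→Ferraro.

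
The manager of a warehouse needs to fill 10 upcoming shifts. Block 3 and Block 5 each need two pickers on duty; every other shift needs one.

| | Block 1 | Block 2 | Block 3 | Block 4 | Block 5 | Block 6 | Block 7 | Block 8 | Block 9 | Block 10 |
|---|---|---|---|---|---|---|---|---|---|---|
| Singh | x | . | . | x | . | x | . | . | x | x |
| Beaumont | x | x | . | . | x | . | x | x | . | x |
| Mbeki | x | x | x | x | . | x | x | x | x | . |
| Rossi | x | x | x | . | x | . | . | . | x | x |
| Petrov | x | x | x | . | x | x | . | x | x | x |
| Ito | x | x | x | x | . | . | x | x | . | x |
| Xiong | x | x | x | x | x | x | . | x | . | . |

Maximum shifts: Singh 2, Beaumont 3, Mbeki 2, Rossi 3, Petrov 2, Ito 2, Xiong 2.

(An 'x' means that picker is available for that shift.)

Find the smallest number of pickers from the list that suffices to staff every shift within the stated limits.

5

12 slots to fill and no one can take more than 3, so at least ⌈12/3⌉ = 4 pickers are needed.
Any 4 pickers together have capacity at most 3+3+2+2 = 10 < 12 slots, so 4 can never suffice.
Singh, Beaumont, Mbeki, Rossi, and Petrov alone can cover everything: Block 1→Petrov, Block 2→Mbeki, Block 3→Mbeki+Rossi, Block 4→Singh, Block 5→Beaumont+Rossi, Block 6→Singh, Block 7→Beaumont, Block 8→Beaumont, Block 9→Rossi, Block 10→Petrov.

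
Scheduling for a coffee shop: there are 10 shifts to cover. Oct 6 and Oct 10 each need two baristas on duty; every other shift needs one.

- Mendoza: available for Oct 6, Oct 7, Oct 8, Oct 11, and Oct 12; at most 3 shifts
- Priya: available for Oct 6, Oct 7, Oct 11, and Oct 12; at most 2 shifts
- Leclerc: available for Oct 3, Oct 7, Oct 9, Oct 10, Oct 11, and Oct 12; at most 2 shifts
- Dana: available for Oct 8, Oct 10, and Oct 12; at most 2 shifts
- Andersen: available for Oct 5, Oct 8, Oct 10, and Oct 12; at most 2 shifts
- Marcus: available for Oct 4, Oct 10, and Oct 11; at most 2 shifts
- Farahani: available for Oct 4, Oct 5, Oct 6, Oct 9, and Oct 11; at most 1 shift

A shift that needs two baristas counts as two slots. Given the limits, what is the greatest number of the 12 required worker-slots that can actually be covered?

12

Total capacity across all baristas is 3+2+2+2+2+2+1 = 14, and 12 slots are needed, so at most 12 can be filled.
An assignment achieving 12: Oct 3→Leclerc, Oct 4→Marcus, Oct 5→Andersen, Oct 6→Mendoza+Priya, Oct 7→Mendoza, Oct 8→Mendoza, Oct 9→Leclerc, Oct 10→Dana+Andersen, Oct 11→Priya, Oct 12→Dana.
Loads: Mendoza 3/3, Priya 2/2, Leclerc 2/2, Dana 2/2, Andersen 2/2, Marcus 1/2, Farahani 0/1.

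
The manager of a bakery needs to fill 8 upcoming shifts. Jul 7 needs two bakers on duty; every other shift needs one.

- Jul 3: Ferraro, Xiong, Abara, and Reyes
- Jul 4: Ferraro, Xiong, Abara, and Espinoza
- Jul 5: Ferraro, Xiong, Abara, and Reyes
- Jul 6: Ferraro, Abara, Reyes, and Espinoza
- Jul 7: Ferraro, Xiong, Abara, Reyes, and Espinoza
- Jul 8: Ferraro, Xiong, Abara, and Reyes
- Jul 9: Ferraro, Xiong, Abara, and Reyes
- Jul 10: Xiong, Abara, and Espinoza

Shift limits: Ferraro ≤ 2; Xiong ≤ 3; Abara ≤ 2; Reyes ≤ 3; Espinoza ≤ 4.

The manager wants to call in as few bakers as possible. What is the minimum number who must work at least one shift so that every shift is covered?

9 slots to fill and no one can take more than 4, so at least ⌈9/4⌉ = 3 bakers are needed.
Ferraro, Xiong, and Espinoza alone can cover everything: Jul 3→Ferraro, Jul 4→Espinoza, Jul 5→Ferraro, Jul 6→Espinoza, Jul 7→Xiong+Espinoza, Jul 8→Xiong, Jul 9→Xiong, Jul 10→Espinoza.

3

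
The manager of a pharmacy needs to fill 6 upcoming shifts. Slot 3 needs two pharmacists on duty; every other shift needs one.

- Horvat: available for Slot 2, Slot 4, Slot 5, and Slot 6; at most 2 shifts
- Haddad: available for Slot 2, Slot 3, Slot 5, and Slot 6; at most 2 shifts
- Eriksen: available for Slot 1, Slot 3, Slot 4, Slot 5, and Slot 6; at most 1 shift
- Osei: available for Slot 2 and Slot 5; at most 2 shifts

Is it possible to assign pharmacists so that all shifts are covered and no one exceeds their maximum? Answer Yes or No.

No

Total capacity is 7 and 7 slots are needed, so capacity alone doesn't rule it out.
Shifts {Slot 1, Slot 3} need 3 worker-slots in total, but the pharmacists available for any of those shifts (Haddad and Eriksen) can supply at most 2 among them. So no valid schedule exists.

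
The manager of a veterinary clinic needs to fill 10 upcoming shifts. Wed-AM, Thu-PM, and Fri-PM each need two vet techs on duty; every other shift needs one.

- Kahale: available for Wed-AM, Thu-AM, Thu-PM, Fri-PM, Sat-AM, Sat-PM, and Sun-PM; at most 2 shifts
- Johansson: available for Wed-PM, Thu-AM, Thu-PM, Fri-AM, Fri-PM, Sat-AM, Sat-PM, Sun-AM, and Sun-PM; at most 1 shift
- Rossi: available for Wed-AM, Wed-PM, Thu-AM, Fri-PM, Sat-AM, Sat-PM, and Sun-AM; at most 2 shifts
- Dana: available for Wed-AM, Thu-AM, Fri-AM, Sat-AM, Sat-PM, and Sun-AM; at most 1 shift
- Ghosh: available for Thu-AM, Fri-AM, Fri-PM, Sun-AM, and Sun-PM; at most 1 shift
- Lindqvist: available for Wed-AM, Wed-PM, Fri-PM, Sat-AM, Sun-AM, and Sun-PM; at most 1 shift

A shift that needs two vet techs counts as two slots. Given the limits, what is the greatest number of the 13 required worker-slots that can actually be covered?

8

Total capacity across all vet techs is 2+1+2+1+1+1 = 8, and 13 slots are needed, so at most 8 can be filled.
An assignment achieving 8: Wed-AM→Kahale+Rossi, Wed-PM→Rossi, Thu-PM→Kahale+Johansson, Fri-AM→Dana, Fri-PM→Lindqvist, Sun-PM→Ghosh.
Loads: Kahale 2/2, Johansson 1/1, Rossi 2/2, Dana 1/1, Ghosh 1/1, Lindqvist 1/1.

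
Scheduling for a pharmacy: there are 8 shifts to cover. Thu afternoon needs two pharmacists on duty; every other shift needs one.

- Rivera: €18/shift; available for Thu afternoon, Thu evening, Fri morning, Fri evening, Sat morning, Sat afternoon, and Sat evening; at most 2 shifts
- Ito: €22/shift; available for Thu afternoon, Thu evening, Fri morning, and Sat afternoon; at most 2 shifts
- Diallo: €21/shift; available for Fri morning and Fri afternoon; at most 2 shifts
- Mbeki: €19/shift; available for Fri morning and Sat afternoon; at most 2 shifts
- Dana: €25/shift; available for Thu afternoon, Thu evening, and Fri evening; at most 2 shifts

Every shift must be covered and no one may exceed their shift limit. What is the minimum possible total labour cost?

€189

Fri afternoon can only be covered by Diallo, so that assignment is forced.
Sat morning can only be covered by Rivera, so that assignment is forced.
Sat evening can only be covered by Rivera, so that assignment is forced.
Picking the cheapest available pharmacist for each shift independently would cost €169, but that ignores the shift limits.
An optimal schedule: Thu afternoon→Ito+Dana, Thu evening→Ito, Fri morning→Mbeki, Fri afternoon→Diallo, Fri evening→Dana, Sat morning→Rivera, Sat afternoon→Mbeki, Sat evening→Rivera.
Total: 22 + 25 + 22 + 19 + 21 + 25 + 18 + 19 + 18 = €189.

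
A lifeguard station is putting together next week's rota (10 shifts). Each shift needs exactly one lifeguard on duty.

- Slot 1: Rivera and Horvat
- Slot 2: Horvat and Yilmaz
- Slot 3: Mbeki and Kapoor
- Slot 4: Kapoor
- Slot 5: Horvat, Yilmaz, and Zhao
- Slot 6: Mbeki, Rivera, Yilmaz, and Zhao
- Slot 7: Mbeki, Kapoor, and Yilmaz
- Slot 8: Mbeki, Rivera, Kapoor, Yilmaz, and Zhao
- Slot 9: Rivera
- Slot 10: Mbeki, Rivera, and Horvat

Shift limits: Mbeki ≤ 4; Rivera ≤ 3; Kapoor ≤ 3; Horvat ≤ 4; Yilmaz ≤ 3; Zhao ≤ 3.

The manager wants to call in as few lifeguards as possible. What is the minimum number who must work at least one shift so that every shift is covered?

3

10 slots to fill and no one can take more than 4, so at least ⌈10/4⌉ = 3 lifeguards are needed.
Rivera, Kapoor, and Horvat alone can cover everything: Slot 1→Horvat, Slot 2→Horvat, Slot 3→Kapoor, Slot 4→Kapoor, Slot 5→Horvat, Slot 6→Rivera, Slot 7→Kapoor, Slot 8→Rivera, Slot 9→Rivera, Slot 10→Horvat.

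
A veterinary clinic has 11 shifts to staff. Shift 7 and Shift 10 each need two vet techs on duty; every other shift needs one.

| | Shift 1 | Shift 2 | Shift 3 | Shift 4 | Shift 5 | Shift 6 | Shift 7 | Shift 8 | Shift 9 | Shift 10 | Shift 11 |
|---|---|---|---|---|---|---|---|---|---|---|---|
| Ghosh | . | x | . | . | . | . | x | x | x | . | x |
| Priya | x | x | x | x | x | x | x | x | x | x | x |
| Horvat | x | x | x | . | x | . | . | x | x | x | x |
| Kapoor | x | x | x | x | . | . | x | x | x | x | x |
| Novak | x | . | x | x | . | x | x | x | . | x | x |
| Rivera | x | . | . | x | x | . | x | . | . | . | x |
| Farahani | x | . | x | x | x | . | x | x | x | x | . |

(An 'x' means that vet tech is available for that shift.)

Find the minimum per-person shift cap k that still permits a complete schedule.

With 7 vet techs and 13 worker-slots to fill, someone must work at least ⌈13/7⌉ = 2 shifts, so k ≥ 2.
k = 2 works: Shift 1→Horvat, Shift 2→Ghosh, Shift 3→Horvat, Shift 4→Kapoor, Shift 5→Priya, Shift 6→Priya, Shift 7→Rivera+Farahani, Shift 8→Kapoor, Shift 9→Ghosh, Shift 10→Novak+Farahani, Shift 11→Novak.
Loads: Ghosh 2, Priya 2, Horvat 2, Kapoor 2, Novak 2, Rivera 1, Farahani 2 — all ≤ 2.

2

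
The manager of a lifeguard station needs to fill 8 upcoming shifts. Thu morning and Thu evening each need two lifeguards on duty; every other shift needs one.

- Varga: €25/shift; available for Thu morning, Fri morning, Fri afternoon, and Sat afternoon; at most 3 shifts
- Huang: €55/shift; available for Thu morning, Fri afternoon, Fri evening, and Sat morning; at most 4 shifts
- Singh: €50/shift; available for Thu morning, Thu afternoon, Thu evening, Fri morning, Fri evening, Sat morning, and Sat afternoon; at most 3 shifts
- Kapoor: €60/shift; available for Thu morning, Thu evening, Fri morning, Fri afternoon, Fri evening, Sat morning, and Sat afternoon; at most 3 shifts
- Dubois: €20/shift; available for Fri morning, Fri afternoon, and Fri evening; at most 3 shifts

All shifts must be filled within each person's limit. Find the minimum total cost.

Thu afternoon can only be covered by Singh, so that assignment is forced.
Thu evening can only be covered by Singh and Kapoor, so that assignment is forced.
Picking the cheapest available lifeguard for each shift independently would cost €370, but that ignores the shift limits.
An optimal schedule: Thu morning→Varga+Huang, Thu afternoon→Singh, Thu evening→Singh+Kapoor, Fri morning→Dubois, Fri afternoon→Dubois, Fri evening→Dubois, Sat morning→Singh, Sat afternoon→Varga.
Total: 25 + 55 + 50 + 50 + 60 + 20 + 20 + 20 + 50 + 25 = €375.

€375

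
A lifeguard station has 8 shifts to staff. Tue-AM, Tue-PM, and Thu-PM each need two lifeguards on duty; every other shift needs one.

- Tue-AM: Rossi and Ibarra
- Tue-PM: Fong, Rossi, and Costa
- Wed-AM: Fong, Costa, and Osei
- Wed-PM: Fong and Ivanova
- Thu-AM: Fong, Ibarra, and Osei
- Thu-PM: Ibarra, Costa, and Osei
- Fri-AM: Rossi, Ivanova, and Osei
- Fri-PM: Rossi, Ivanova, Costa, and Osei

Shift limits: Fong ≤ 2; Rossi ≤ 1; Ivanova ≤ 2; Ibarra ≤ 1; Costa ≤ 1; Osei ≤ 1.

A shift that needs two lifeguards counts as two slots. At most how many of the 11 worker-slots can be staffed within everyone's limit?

Total capacity across all lifeguards is 2+1+2+1+1+1 = 8, and 11 slots are needed, so at most 8 can be filled.
An assignment achieving 8: Tue-AM→Rossi+Ibarra, Tue-PM→Fong+Costa, Wed-AM→Osei, Wed-PM→Fong, Fri-AM→Ivanova, Fri-PM→Ivanova.
Loads: Fong 2/2, Rossi 1/1, Ivanova 2/2, Ibarra 1/1, Costa 1/1, Osei 1/1.

8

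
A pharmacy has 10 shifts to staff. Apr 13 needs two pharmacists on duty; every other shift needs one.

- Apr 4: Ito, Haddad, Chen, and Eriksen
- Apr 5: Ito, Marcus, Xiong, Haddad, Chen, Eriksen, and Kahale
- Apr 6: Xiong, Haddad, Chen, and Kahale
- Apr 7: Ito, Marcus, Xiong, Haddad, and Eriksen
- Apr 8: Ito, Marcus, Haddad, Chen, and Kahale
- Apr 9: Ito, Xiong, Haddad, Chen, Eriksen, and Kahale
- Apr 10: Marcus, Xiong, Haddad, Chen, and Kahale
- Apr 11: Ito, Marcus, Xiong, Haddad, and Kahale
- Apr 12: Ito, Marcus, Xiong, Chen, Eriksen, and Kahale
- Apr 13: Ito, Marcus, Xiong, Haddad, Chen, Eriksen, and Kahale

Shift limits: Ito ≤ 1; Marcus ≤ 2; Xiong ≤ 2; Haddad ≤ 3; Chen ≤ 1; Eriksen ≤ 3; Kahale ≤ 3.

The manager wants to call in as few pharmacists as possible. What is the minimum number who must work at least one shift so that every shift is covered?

4

11 slots to fill and no one can take more than 3, so at least ⌈11/3⌉ = 4 pharmacists are needed.
Marcus, Haddad, Eriksen, and Kahale alone can cover everything: Apr 4→Haddad, Apr 5→Eriksen, Apr 6→Haddad, Apr 7→Marcus, Apr 8→Marcus, Apr 9→Haddad, Apr 10→Kahale, Apr 11→Kahale, Apr 12→Eriksen, Apr 13→Eriksen+Kahale.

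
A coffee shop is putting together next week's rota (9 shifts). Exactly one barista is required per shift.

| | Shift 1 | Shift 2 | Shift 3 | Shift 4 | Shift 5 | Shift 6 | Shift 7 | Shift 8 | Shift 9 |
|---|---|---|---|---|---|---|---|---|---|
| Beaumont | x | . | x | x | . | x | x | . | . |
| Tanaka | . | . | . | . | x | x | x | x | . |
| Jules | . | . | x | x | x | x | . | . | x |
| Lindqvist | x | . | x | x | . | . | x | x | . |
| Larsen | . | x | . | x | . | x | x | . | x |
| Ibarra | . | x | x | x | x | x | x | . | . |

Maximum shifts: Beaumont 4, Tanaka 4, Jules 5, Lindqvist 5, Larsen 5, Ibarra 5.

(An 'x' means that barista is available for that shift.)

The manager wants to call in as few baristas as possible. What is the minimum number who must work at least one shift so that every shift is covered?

9 slots to fill and no one can take more than 5, so at least ⌈9/5⌉ = 2 baristas are needed.
No set of 2 baristas can cover every shift (each such set leaves at least one shift with no one available or exceeds a cap).
Beaumont, Tanaka, and Larsen alone can cover everything: Shift 1→Beaumont, Shift 2→Larsen, Shift 3→Beaumont, Shift 4→Beaumont, Shift 5→Tanaka, Shift 6→Beaumont, Shift 7→Tanaka, Shift 8→Tanaka, Shift 9→Larsen.

3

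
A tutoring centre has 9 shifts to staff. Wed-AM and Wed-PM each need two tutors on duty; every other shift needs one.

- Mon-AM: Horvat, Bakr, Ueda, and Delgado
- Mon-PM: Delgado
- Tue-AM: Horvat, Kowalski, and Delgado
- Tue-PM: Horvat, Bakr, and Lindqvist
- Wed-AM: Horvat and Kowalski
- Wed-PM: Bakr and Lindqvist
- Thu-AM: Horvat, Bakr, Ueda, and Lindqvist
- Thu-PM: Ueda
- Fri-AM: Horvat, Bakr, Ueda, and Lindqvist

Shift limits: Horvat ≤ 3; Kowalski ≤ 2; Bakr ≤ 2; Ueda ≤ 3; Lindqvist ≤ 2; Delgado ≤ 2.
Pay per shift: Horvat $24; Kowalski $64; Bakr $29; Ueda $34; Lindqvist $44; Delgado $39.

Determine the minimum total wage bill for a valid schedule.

$379

Mon-PM can only be covered by Delgado, so that assignment is forced.
Wed-AM can only be covered by Horvat and Kowalski, so that assignment is forced.
Wed-PM can only be covered by Bakr and Lindqvist, so that assignment is forced.
Picking the cheapest available tutor for each shift independently would cost $354, but that ignores the shift limits.
An optimal schedule: Mon-AM→Bakr, Mon-PM→Delgado, Tue-AM→Horvat, Tue-PM→Horvat, Wed-AM→Horvat+Kowalski, Wed-PM→Bakr+Lindqvist, Thu-AM→Ueda, Thu-PM→Ueda, Fri-AM→Ueda.
Total: 29 + 39 + 24 + 24 + 24 + 64 + 29 + 44 + 34 + 34 + 34 = $379.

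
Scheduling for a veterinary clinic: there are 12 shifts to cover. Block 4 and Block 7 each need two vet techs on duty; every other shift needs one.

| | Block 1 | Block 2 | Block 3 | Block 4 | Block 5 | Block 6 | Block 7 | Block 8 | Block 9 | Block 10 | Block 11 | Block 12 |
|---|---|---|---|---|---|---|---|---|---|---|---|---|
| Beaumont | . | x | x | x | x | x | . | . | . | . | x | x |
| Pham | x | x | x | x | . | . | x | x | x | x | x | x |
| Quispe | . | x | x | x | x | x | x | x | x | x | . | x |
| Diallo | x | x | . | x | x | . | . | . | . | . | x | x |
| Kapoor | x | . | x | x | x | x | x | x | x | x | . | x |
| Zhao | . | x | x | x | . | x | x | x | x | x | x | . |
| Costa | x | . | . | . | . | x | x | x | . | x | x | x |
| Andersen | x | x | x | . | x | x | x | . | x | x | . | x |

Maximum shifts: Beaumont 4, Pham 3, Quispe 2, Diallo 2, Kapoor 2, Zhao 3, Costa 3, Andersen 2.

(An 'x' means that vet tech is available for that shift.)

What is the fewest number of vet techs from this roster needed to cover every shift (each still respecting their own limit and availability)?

5

14 slots to fill and no one can take more than 4, so at least ⌈14/4⌉ = 4 vet techs are needed.
Any 4 vet techs together have capacity at most 4+3+3+3 = 13 < 14 slots, so 4 can never suffice.
Beaumont, Pham, Quispe, Diallo, and Zhao alone can cover everything: Block 1→Pham, Block 2→Zhao, Block 3→Beaumont, Block 4→Diallo+Zhao, Block 5→Beaumont, Block 6→Beaumont, Block 7→Pham+Quispe, Block 8→Pham, Block 9→Quispe, Block 10→Zhao, Block 11→Beaumont, Block 12→Diallo.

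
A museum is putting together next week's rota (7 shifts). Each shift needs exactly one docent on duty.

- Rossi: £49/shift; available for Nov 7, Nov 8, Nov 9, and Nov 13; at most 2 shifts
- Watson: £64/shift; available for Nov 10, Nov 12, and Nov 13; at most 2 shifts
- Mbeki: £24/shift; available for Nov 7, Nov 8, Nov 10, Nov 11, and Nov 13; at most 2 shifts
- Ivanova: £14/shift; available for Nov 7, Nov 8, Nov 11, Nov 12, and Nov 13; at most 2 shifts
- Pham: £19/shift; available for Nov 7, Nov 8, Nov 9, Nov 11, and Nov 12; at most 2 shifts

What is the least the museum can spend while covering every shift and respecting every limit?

£163

Picking the cheapest available docent for each shift independently would cost £113, but that ignores the shift limits.
An optimal schedule: Nov 7→Pham, Nov 8→Mbeki, Nov 9→Pham, Nov 10→Mbeki, Nov 11→Ivanova, Nov 12→Ivanova, Nov 13→Rossi.
Total: 19 + 24 + 19 + 24 + 14 + 14 + 49 = £163.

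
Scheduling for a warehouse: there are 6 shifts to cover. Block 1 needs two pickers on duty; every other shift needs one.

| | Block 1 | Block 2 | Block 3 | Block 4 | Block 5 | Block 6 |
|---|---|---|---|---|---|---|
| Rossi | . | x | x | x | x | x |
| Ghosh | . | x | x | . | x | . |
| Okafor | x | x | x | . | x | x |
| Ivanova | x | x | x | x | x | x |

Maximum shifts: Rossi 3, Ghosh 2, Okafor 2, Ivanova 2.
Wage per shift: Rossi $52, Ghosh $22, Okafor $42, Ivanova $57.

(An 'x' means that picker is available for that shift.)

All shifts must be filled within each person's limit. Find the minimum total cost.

Block 1 can only be covered by Okafor and Ivanova, so that assignment is forced.
Picking the cheapest available picker for each shift independently would cost $259, but that ignores the shift limits.
An optimal schedule: Block 1→Okafor+Ivanova, Block 2→Ghosh, Block 3→Ghosh, Block 4→Rossi, Block 5→Rossi, Block 6→Okafor.
Total: 42 + 57 + 22 + 22 + 52 + 52 + 42 = $289.

$289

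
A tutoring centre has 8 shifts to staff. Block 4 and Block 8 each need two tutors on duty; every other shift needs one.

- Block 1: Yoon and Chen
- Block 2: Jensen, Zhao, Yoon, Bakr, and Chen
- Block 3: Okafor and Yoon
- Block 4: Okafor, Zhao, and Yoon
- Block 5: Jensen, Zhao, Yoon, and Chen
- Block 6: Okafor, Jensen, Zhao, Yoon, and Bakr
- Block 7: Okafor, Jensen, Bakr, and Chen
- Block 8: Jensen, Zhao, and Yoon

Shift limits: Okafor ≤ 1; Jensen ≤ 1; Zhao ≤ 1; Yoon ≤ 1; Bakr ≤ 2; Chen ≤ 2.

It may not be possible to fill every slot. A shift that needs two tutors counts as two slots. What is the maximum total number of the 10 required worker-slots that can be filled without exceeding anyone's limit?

Total capacity across all tutors is 1+1+1+1+2+2 = 8, and 10 slots are needed, so at most 8 can be filled.
An assignment achieving 8: Block 1→Yoon, Block 2→Chen, Block 3→Okafor, Block 4→Zhao, Block 5→Chen, Block 6→Bakr, Block 7→Bakr, Block 8→Jensen.
Loads: Okafor 1/1, Jensen 1/1, Zhao 1/1, Yoon 1/1, Bakr 2/2, Chen 2/2.

8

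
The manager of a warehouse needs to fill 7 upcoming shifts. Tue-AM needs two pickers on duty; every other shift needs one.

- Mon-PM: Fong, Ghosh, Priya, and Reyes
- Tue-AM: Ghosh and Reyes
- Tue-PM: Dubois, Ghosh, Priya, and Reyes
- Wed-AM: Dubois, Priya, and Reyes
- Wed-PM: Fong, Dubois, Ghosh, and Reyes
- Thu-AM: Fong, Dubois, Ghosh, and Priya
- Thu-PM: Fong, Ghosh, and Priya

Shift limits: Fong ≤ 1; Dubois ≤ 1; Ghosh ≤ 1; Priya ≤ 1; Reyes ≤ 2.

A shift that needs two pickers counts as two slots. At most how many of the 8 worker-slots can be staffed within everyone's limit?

6

Total capacity across all pickers is 1+1+1+1+2 = 6, and 8 slots are needed, so at most 6 can be filled.
An assignment achieving 6: Mon-PM→Priya, Tue-AM→Ghosh+Reyes, Tue-PM→Reyes, Wed-AM→Dubois, Thu-PM→Fong.
Loads: Fong 1/1, Dubois 1/1, Ghosh 1/1, Priya 1/1, Reyes 2/2.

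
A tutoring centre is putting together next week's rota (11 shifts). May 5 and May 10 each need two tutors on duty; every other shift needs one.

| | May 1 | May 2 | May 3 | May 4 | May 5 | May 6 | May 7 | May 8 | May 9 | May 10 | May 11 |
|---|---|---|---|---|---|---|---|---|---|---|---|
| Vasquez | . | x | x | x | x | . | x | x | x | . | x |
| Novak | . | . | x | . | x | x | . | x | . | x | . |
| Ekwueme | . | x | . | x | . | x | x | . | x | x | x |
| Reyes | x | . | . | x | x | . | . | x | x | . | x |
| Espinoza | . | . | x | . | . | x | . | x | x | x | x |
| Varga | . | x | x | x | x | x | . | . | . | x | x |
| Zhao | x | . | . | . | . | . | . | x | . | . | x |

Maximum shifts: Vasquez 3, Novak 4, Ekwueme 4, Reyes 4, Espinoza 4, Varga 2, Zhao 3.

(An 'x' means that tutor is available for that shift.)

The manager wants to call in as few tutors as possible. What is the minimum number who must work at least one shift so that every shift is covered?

4

13 slots to fill and no one can take more than 4, so at least ⌈13/4⌉ = 4 tutors are needed.
Vasquez, Novak, Ekwueme, and Reyes alone can cover everything: May 1→Reyes, May 2→Vasquez, May 3→Vasquez, May 4→Ekwueme, May 5→Novak+Reyes, May 6→Novak, May 7→Vasquez, May 8→Novak, May 9→Ekwueme, May 10→Novak+Ekwueme, May 11→Ekwueme.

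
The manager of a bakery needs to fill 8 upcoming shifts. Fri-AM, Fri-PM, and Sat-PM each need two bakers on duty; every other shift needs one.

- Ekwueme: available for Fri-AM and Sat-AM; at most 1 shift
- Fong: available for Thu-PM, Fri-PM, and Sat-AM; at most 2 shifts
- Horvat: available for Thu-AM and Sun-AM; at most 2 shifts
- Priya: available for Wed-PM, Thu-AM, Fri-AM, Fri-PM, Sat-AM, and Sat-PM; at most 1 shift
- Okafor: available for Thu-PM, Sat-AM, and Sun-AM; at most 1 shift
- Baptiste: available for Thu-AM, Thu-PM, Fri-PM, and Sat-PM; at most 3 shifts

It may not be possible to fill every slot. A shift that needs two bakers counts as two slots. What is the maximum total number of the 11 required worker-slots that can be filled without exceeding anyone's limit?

Total capacity across all bakers is 1+2+2+1+1+3 = 10, and 11 slots are needed, so at most 10 can be filled.
Shifts {Wed-PM, Fri-AM} need 3 slots but only Ekwueme and Priya are available for them, supplying at most 2 — so at least 1 slot must go unfilled.
An assignment achieving 9: Wed-PM→Priya, Thu-AM→Horvat, Thu-PM→Fong, Fri-AM→Ekwueme, Fri-PM→Fong+Baptiste, Sat-AM→Okafor, Sat-PM→Baptiste, Sun-AM→Horvat.
Loads: Ekwueme 1/1, Fong 2/2, Horvat 2/2, Priya 1/1, Okafor 1/1, Baptiste 2/3.

9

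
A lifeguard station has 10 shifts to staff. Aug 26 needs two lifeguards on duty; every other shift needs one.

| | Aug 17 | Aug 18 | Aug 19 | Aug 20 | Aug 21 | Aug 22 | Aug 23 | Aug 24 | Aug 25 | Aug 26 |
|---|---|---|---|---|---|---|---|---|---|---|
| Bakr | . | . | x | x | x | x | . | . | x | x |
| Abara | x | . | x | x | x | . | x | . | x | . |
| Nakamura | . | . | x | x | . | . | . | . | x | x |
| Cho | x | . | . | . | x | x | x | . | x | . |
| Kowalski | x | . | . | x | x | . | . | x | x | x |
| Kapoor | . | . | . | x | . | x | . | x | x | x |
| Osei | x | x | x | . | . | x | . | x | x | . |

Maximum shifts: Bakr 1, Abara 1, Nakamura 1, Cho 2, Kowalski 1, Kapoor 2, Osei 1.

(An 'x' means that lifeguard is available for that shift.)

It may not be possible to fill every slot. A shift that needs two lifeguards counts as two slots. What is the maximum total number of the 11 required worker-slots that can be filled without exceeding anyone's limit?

9

Total capacity across all lifeguards is 1+1+1+2+1+2+1 = 9, and 11 slots are needed, so at most 9 can be filled.
An assignment achieving 9: Aug 17→Cho, Aug 18→Osei, Aug 19→Bakr, Aug 21→Cho, Aug 22→Kapoor, Aug 23→Abara, Aug 24→Kowalski, Aug 26→Nakamura+Kapoor.
Loads: Bakr 1/1, Abara 1/1, Nakamura 1/1, Cho 2/2, Kowalski 1/1, Kapoor 2/2, Osei 1/1.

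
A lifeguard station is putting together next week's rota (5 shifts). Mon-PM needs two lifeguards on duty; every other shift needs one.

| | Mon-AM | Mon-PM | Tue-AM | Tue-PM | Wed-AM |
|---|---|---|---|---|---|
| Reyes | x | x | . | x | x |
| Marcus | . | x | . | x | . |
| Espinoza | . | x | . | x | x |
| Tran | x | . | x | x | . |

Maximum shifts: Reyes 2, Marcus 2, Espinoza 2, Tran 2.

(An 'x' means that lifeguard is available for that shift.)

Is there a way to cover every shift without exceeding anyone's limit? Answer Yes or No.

Tue-AM can only be covered by Tran, so that assignment is forced.
One valid schedule: Mon-AM→Reyes, Mon-PM→Marcus+Espinoza, Tue-AM→Tran, Tue-PM→Marcus, Wed-AM→Reyes.
Loads: Reyes 2/2, Marcus 2/2, Espinoza 1/2, Tran 1/2 — all within limits.

Yes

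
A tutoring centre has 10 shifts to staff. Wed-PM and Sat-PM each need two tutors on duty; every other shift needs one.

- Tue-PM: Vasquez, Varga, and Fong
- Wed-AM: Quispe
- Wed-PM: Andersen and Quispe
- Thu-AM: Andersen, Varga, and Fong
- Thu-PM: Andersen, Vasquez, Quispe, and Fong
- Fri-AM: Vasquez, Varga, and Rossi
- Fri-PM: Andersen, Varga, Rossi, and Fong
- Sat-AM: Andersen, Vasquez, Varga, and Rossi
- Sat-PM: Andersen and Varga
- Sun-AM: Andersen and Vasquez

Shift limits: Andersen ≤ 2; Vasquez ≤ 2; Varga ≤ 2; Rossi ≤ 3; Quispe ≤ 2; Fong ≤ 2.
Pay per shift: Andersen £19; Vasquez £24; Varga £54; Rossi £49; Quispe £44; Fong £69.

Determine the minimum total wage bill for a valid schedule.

£498

Wed-AM can only be covered by Quispe, so that assignment is forced.
Wed-PM can only be covered by Andersen and Quispe, so that assignment is forced.
Sat-PM can only be covered by Andersen and Varga, so that assignment is forced.
Picking the cheapest available tutor for each shift independently would cost £323, but that ignores the shift limits.
An optimal schedule: Tue-PM→Vasquez, Wed-AM→Quispe, Wed-PM→Andersen+Quispe, Thu-AM→Varga, Thu-PM→Fong, Fri-AM→Rossi, Fri-PM→Rossi, Sat-AM→Rossi, Sat-PM→Andersen+Varga, Sun-AM→Vasquez.
Total: 24 + 44 + 19 + 44 + 54 + 69 + 49 + 49 + 49 + 19 + 54 + 24 = £498.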